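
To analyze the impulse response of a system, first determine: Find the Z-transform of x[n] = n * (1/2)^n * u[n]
Using the property Z{n*a^n*u[n]} = az/(z-a)^2
With a = 1/2: X(z) = (1/2)z/(z - 1/2)^2, |z| > 1/2

Answer: (1/2)z/(z - 1/2)^2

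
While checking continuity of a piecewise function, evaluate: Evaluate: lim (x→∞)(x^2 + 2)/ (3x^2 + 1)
Divide numerator and denominator by x^2:
lim (1 + 2/x^2)/(3 + 1/x^2)=1/3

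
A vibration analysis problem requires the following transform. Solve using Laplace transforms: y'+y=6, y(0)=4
Take L of both sides: sY(s) - 4 + Y(s)=6/s
Y(s)(s + 1)=6/s + 4
Y(s)=6/(s(s + 1)) + 4/(s + 1)
Partial fractions: 6/(s(s + 1))=6/s - 6/(s + 1)
So Y(s)=6/s - 2/(s + 1)
Inverse transform (L^(-1){1/s}=1, L^(-1){1/(s + 1)}=e^(-t)):

Answer: y(t)=6 - 2·e^(-t)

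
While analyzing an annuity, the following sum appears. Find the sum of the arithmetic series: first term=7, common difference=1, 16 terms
Last term: a_n = 7+(16-1)·1 = 22
Sum = n(a_1+a_n)/2 = 16(7+22)/2 = 232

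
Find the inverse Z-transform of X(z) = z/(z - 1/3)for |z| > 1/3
Standard pair: z/(z-a) <-> a^n*u[n] for causal signals
With a = 1/3: x[n] = (1/3)^n*u[n]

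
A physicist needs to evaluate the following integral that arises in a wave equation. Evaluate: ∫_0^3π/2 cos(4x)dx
Antiderivative: sin(4x)/4
Evaluate at bounds: [sin(4·3π/2)/4] - [sin(4·0)/4]
= ((0) - (0))/4 = 0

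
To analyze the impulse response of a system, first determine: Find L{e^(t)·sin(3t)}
First shifting: L{e^(at)f(t)} = F(s-a)
L{sin(3t)} = 3/(s²+9)
Shift: 3/((s-1)²+9)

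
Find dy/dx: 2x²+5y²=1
Differentiate: 4x + 10y·(dy/dx)=0
dy/dx=-4x/(10y)=-(2/5)·(x/y)

Answer: dy/dx=-(2/5)·(x/y)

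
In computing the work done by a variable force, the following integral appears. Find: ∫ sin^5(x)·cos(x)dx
Let u = sin(x), du = cos(x) dx
∫ u^5 du = u^6/6 + C

Answer: sin^6(x)/6 + C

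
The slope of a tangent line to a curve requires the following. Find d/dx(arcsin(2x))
d/dx[arcsin(u)] = u'/√(1-u²), u = 2x, u' = 2

Answer: 2/√(1 - 4x²)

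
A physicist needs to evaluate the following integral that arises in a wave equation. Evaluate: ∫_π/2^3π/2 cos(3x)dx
Antiderivative: sin(3x)/3
Evaluate at bounds: [sin(3·3π/2)/3] - [sin(3·π/2)/3]
= ((1) - (-1))/3 = 2/3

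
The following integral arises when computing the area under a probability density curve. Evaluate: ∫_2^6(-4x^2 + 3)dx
Step 1: Find antiderivative F(x) = (-4/3)x^3+3x
Step 2: F(6) - F(2) = -270 - (-14/3) = -796/3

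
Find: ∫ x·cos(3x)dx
By parts: u = x, dv = cos(3x) dx
du = dx, v = sin(3x)/3
= x·sin(3x)/3 + cos(3x)/3² + C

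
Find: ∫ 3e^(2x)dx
Since d/dx[e^(2x)] = 2e^(2x), we get 3/2 e^(2x)+C

Answer: (3/2)e^(2x)+C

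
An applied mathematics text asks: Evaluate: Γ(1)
Γ(n)=(n-1)! for positive integers
Γ(1)=0!=1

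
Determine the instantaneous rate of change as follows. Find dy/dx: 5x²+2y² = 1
Differentiate: 10x + 4y·(dy/dx) = 0
dy/dx = -10x/(4y) = -(5/2)·(x/y)

Answer: dy/dx = -(5/2)·(x/y)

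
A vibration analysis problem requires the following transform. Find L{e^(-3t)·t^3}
First shifting: L{e^(at)f(t)}=F(s-a)
L{t^3}=6/s^4
Shift s → s+3: 6/(s+3)^4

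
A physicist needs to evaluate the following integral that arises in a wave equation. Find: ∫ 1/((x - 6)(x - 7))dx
Partial fractions: 1/((x-6)(x-7))=A/(x-6)+B/(x-7)
A=-1, B=1
∫ [-1· 1/(x-6)+1· 1/(x-7)] dx
=(1)[ln|x-7| - ln|x-6|]+C

Answer: ln|(x-7)/(x-6)|+C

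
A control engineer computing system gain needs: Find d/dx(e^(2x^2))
Chain rule: d/dx[e^u]=e^u · u' where u=2x^2
u'=4x

Answer: 4x·e^(2x^2)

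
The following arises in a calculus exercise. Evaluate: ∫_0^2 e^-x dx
Antiderivative: -e^-x
Evaluate: -(e^-2 - 1)

Answer: (e^-2 - 1)/(-1)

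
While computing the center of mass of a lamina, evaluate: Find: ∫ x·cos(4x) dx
By parts: u=x, dv=cos(4x) dx
du=dx, v=sin(4x)/4
=x·sin(4x)/4 + cos(4x)/4² + C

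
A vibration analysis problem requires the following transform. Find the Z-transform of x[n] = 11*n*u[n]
Z{n * u[n]}=z/(z-1)^2
By linearity: Z{11 * n * u[n]}=11z/(z-1)^2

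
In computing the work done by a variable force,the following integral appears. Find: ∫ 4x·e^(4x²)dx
Let u=4x², du=8x dx
∫ (1/2)e^u du=e^u/2 + C

Answer: e^(4x²)/2 + C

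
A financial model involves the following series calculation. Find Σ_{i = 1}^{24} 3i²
=3·n(n+1)(2n+1)/6=3·24·25·49/6=14700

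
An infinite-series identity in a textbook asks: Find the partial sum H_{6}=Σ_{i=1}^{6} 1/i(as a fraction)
H_6=1 + 1/2 + 1/3 + ... + 1/6
=49/20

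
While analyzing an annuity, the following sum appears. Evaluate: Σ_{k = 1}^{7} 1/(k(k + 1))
Partial fractions: 1/(k(k+1)) = 1/k - 1/(k+1)
Telescoping sum: 1(1-1/8) = 1·7/8

Answer: 7/8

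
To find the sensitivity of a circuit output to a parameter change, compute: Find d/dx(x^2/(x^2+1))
Quotient rule: (f/g)' = (f'g - fg')/g²
f = x^2, f' = 2x
g = x^2+1, g' = 2x

Answer: (2x·(x^2+1)-2x^3)/(x^2+1)²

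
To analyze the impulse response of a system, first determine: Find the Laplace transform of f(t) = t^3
L{t^n}=n!/s^(n + 1)
L{t^3}=3!/s^4=6/s^4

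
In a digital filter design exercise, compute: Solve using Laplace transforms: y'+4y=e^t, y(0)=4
Take L: sY - 4 + 4Y = 1/(s-1)
Y(s + 4) = 1/(s-1) + 4
Y = 1/((s-1)(s + 4)) + 4/(s + 4)
Partial fractions: 1/((s-1)(s + 4)) = (1/5)/(s-1) - (1/5)/(s + 4)
So Y = (1/5)/(s-1) + (19/5)/(s + 4)
Inverse Laplace transform (L^(-1){1/(s-1)} = e^t, L^(-1){1/(s + 4)} = e^(-4t)):

Answer: y(t) = (1/5)·e^t + (19/5)·e^(-4t)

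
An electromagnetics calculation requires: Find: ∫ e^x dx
Since d/dx[e^x]=+ e^x, we get 1e^x + C

Answer: e^x + C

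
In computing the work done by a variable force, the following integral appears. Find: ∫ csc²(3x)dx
Since d/dx[-cot(3x)] = 3csc²(3x), integral = -cot(3x)/3 + C

Answer: (-1/3)cot(3x) + C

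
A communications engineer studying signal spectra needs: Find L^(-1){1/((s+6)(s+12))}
Partial fractions: 1/((s+6)(s+12))=A/(s+6)+B/(s+12)
Cover-up: A=1/(s+12)|_{s=-6}=1/6; B=1/(s+6)|_{s=-12}=-1/6
L^(-1)=(1/6)e^(-6t) - (1/6)e^(-12t)

Answer: (1/6)(e^(-6t) - e^(-12t))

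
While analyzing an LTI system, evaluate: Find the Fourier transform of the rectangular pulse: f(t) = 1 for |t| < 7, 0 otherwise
F(omega)=integral from -7 to 7 of e^(-j*omega*t) dt
=2*sin(7*omega)/omega=14*sinc(7*omega/pi)

Answer: 2*sin(7*omega)/omega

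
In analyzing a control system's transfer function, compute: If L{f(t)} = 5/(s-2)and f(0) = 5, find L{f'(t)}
L{f'(t)} = s·F(s) - f(0) = 5s/(s-2)-5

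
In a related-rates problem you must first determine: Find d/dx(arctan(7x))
d/dx[arctan(u)]=u'/(1 + u²), u=7x, u'=7

Answer: 7/(1 + 49x²)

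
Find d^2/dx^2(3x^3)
Apply power rule 2 times:
d^1: 9x^2
d^2: 18x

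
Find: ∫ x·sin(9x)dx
By parts: u = x, dv = sin(9x) dx
du = dx, v = -cos(9x)/9
= -x·cos(9x)/9+sin(9x)/9²+C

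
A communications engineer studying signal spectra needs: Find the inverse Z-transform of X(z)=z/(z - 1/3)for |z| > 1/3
Standard pair: z/(z-a) <-> a^n*u[n] for causal signals
With a = 1/3: x[n] = (1/3)^n*u[n]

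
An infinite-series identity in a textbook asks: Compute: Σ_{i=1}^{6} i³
Using formula: Σ i^3 = [n(n+1)/2]² = [6·7/2]² = 441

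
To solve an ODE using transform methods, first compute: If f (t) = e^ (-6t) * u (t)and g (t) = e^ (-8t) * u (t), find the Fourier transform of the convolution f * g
By the convolution theorem: F{f*g} = F(omega)*G(omega)
F(omega) = 1/(6+j*omega), G(omega) = 1/(8+j*omega)
F{f*g} = 1/((6+j*omega)(8+j*omega))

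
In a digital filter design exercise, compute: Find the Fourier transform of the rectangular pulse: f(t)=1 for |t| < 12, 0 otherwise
F(omega)=integral from -12 to 12 of e^(-j * omega * t) dt
=2 * sin(12 * omega)/omega=24 * sinc(12 * omega/pi)

Answer: 2 * sin(12 * omega)/omega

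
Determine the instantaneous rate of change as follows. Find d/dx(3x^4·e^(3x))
Product rule: (fg)'=f'g+fg'
f=3x^4, f'=12x^3
g=e^(3x), g'=3·e^(3x)

Answer: 12x^3·e^(3x)+9x^4·e^(3x)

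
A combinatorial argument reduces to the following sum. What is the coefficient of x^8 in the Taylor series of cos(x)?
cos(x)=Σ (-1)^k x^(2k)/(2k)!
For x^8: (-1)^4/8!=1/40320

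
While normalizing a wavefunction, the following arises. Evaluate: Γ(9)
Γ(n)=(n-1)! for positive integers
Γ(9)=8!=40320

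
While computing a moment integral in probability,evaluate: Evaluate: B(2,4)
B(x,y) = Γ(x)Γ(y)/Γ(x + y) = (x-1)!(y-1)!/(x + y-1)!
B(2,4) = 1!·3!/5! = 1/20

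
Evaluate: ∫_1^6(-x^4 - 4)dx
Step 1: Find antiderivative F(x)=(-1/5)x^5 - 4x
Step 2: F(6) - F(1)=-7896/5 - (-21/5)=-1575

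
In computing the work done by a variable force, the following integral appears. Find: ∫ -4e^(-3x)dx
Since d/dx[e^(-3x)]=-3e^(-3x), we get 4/3 e^(-3x) + C

Answer: (4/3)e^(-3x) + C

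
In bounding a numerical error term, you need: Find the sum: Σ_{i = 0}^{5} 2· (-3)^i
Geometric series: S=a(1 - r^n)/(1 - r)
a=2, r=-3, n=6
S=2(1 - 729)/4=-364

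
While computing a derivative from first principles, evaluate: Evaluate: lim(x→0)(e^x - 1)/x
L'Hôpital (0/0): lim e^x/1 = 1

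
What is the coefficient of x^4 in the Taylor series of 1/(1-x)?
1/(1-x)=Σ x^n for |x|<1
All coefficients are 1

Answer: 1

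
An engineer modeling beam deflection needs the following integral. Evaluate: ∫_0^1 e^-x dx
Antiderivative: -e^-x
Evaluate: -(e^-1-1)

Answer: (e^-1-1)/(-1)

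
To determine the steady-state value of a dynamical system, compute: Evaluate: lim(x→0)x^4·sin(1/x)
Squeeze theorem: -|x^4| ≤ x^4·sin(1/x) ≤ |x^4|
Since x^4 → 0 as x → 0, by squeeze theorem the limit is 0

Answer: 0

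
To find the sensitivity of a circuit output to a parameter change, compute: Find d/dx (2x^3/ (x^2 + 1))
Quotient rule: (f/g)' = (f'g - fg')/g²
f = 2x^3, f' = 6x^2
g = x^2+1, g' = 2x

Answer: (6x^2·(x^2+1)-4x^4)/(x^2+1)²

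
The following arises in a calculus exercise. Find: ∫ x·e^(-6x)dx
Integration by parts: u=x, dv=e^(-6x) dx
du=dx, v=e^(-6x)/(-6)
=x·e^(-6x)/(-6) - ∫ e^(-6x)/(-6) dx
=x·e^(-6x)/(-6) - e^(-6x)/36+C

Answer: e^(-6x)(x/(-6)-1/36)+C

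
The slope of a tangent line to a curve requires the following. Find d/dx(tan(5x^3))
Chain rule: d/dx[tan(u)] = sec²(u)·u' where u = 5x^3
u' = 15x^2

Answer: 15x^2·sec²(5x^3)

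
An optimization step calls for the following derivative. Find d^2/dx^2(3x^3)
Apply power rule 2 times:
d^1: 9x^2
d^2: 18x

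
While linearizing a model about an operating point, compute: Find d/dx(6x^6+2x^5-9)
Power rule: d/dx(ax^n)=n·a·x^(n-1)
Term by term: 36·x^5+10·x^4

Answer: 36x^5+10x^4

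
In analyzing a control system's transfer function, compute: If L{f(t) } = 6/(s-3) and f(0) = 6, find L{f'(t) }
L{f'(t)}=s·F(s) - f(0)=6s/(s-3) - 6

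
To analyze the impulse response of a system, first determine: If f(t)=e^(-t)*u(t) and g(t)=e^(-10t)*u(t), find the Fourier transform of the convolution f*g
By the convolution theorem: F{f * g}=F(omega) * G(omega)
F(omega)=1/(1 + j * omega), G(omega)=1/(10 + j * omega)
F{f * g}=1/((1 + j * omega)(10 + j * omega))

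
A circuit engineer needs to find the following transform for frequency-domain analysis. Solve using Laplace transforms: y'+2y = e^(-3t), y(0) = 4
Take L: sY - 4+2Y = 1/(s+3)
Y(s+2) = 1/(s+3)+4
Y = 1/((s+3)(s+2))+4/(s+2)
Partial fractions: 1/((s+3)(s+2)) = -1/(s+3)+1/(s+2)
So Y = -1/(s+3)+5/(s+2)
Inverse Laplace transform (L^(-1){1/(s+3)} = e^(-3t), L^(-1){1/(s+2)} = e^(-2t)):

Answer: y(t) = -1·e^(-3t)+5·e^(-2t)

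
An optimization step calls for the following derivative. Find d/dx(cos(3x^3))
Chain rule: d/dx[cos(u)]=-sin(u)·u' where u=3x^3
u'=9x^2

Answer: -9x^2·sin(3x^3)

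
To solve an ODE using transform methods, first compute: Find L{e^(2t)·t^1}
First shifting: L{e^(at)f(t)} = F(s-a)
L{t^1} = 1/s^2
Shift s → s-2: 1/(s-2)^2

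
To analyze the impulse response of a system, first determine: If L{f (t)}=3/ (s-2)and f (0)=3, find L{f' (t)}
L{f'(t)}=s·F(s) - f(0)=3s/(s-2)-3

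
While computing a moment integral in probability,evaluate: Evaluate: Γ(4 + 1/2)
Γ(n+1/2)=(2n)!√π/(4^n·n!)
=40320√π/(256·24)=(105/16)·√π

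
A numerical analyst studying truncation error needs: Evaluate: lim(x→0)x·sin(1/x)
Squeeze theorem: -|x| ≤ x·sin(1/x) ≤ |x|
Since x → 0 as x → 0, by squeeze theorem the limit is 0

Answer: 0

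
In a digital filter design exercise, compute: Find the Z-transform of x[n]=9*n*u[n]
Z{n*u[n]}=z/(z-1)^2
By linearity: Z{9*n*u[n]}=9z/(z-1)^2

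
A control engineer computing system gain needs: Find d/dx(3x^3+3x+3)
Power rule: d/dx(ax^n)=n·a·x^(n-1)
Term by term: 9·x^2+3

Answer: 9x^2+3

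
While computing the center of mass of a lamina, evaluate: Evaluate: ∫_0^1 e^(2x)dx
Antiderivative: (1/2)e^(2x)
Evaluate: (1/2)(e^2 - 1)

Answer: (e^2 - 1)/2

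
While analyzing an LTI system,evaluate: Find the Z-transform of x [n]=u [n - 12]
Using the time-shift property: Z{u[n-12]}=z^(-12)*z/(z-1)
=z^(-11)/(z-1)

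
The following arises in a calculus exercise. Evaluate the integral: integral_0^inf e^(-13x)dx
integral_0^inf e^(-13x) dx=[-1/13*e^(-13x)]_0^inf
=0 - (-1/13)=1/13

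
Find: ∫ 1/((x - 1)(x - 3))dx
Partial fractions: 1/((x-1)(x-3)) = A/(x-1)+B/(x-3)
A = -1/2, B = 1/2
∫ [-1/2· 1/(x-1)+1/2· 1/(x-3)] dx
= (1/2)[ln|x-3| - ln|x-1|]+C

Answer: (1/2)·ln|(x-3)/(x-1)|+C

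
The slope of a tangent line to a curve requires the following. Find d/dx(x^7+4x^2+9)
Power rule: d/dx(ax^n) = n·a·x^(n-1)
Term by term: 7·x^6+8·x

Answer: 7x^6+8x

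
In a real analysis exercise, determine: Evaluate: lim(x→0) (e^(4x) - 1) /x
L'Hôpital (0/0): lim 4e^(4x)/1 = 4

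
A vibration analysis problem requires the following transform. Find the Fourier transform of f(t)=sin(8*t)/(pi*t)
sin(W * t)/(pi * t) = (W/pi) * sinc(W * t/pi) is the impulse response of the ideal low-pass filter with cutoff W (here W = 8).
Its Fourier transform is a rectangular function:
F(omega) = 1 for |omega| < 8, 0 otherwise

Answer: rect(omega/16) [i.e., 1 for |omega| < 8, 0 otherwise]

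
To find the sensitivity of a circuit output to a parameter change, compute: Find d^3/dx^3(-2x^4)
Apply power rule 3 times:
d^1: -8x^3
d^2: -24x^2
d^3: -48x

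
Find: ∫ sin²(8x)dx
Using identity sin²(u) = (1 - cos(2u))/2:
∫ (1 - cos(16x))/2 dx = x/2 - sin(16x)/32+C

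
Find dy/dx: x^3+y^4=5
Differentiate: 3x^2 + 4y^3·(dy/dx)=0
dy/dx=-3x^2/(4y^3)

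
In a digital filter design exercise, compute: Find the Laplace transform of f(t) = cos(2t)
L{cos(wt)}=s/(s²+w²)
L{cos(2t)}=s/(s²+4)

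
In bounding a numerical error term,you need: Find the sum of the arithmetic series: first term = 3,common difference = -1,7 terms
Last term: a_n = 3+(7-1)·-1 = -3
Sum = n(a_1+a_n)/2 = 7(3+(-3))/2 = 0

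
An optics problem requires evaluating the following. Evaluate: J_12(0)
J_n(0)=0 for all n > 0 (Bessel function of first kind)
J_12(0)=0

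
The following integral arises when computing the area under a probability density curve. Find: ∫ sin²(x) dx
Using identity sin²(u) = (1 - cos(2u))/2:
∫ (1 - cos(2x))/2 dx = x/2 - sin(2x)/4+C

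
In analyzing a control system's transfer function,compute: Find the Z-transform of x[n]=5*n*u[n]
Z{n*u[n]} = z/(z-1)^2
By linearity: Z{5*n*u[n]} = 5z/(z-1)^2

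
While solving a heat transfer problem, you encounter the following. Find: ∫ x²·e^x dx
Integration by parts twice:
First: u = x², dv = e^x dx => x²e^x - 2∫ xe^x dx
Second: u = x, dv = e^x dx => xe^x - e^x
Combining: x²e^x - 2xe^x+2e^x+C

Answer: e^x(x² - 2x+2)+C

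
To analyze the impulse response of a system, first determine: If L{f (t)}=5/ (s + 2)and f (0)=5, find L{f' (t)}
L{f'(t)} = s·F(s) - f(0) = 5s/(s+2)-5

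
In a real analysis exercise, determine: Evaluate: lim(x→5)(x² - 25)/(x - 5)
Factor: (x² - 25)=(x-5)(x + 5)
Cancel (x-5): lim(x→5) (x + 5)=10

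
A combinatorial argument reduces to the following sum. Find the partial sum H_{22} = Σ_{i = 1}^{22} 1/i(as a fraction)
H_22 = 1 + 1/2 + 1/3 + ... + 1/22
= 19093197/5173168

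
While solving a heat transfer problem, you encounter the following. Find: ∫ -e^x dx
Since d/dx[e^x]=+ e^x, we get -1e^x + C

Answer: -e^x + C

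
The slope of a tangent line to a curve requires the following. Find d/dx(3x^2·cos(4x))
Product rule: (fg)'=f'g+fg'
f=3x^2, f'=6x
g=cos(4x), g'=-4·sin(4x)

Answer: 6x·cos(4x)-12x^2·sin(4x)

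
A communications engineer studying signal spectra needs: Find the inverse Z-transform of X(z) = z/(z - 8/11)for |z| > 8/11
Standard pair: z/(z-a) <-> a^n*u[n] for causal signals
With a = 8/11: x[n] = (8/11)^n*u[n]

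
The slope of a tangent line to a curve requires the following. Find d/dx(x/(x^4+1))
Quotient rule: (f/g)'=(f'g - fg')/g²
f=x, f'=1
g=x^4 + 1, g'=4x^3

Answer: (1·(x^4 + 1) - 4x^4)/(x^4 + 1)²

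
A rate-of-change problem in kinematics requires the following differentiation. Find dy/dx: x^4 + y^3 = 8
Differentiate: 4x^3 + 3y^2·(dy/dx)=0
dy/dx=-4x^3/(3y^2)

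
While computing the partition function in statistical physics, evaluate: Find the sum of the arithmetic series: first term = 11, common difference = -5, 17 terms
Last term: a_n=11 + (17 - 1)·-5=-69
Sum=n(a_1 + a_n)/2=17(11 + (-69))/2=-493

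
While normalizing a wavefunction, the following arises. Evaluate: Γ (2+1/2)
Γ(n+1/2) = (2n)!√π/(4^n·n!)
= 24√π/(16·2) = (3/4)·√π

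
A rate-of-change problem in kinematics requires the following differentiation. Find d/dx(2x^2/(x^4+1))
Quotient rule: (f/g)' = (f'g - fg')/g²
f = 2x^2, f' = 4x
g = x^4 + 1, g' = 4x^3

Answer: (4x·(x^4 + 1) - 8x^5)/(x^4 + 1)²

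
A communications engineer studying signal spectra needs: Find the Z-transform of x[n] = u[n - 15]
Using the time-shift property: Z{u[n-15]} = z^(-15)*z/(z-1)
= z^(-14)/(z-1)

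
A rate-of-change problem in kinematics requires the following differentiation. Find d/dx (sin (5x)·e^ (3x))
Product rule: (fg)'=f'g+fg'
f=sin(5x), f'=5·cos(5x)
g=e^(3x), g'=3·e^(3x)

Answer: 5·cos(5x)·e^(3x)+3·sin(5x)·e^(3x)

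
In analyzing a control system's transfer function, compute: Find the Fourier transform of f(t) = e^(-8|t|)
Using the standard pair: F{e^(-a|t|)} = 2a/(a^2+omega^2)
With a = 8: F(omega) = 16/(64+omega^2)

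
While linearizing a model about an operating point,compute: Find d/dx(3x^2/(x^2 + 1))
Quotient rule: (f/g)'=(f'g - fg')/g²
f=3x^2, f'=6x
g=x^2 + 1, g'=2x

Answer: (6x·(x^2 + 1) - 6x^3)/(x^2 + 1)²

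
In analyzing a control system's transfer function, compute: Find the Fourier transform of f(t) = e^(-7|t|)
Using the standard pair: F{e^(-a|t|)} = 2a/(a^2 + omega^2)
With a = 7: F(omega) = 14/(49 + omega^2)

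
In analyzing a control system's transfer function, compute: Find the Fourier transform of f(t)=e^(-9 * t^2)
The Fourier transform of a Gaussian e^(-a * t^2) is sqrt(pi/a) * e^(-omega^2/(4a)).
With a = 9: F(omega) = sqrt(pi)/3 * e^(-omega^2/36)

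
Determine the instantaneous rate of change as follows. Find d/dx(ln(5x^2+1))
Chain rule: d/dx[ln(u)] = u'/u where u = 5x^2 + 1
u' = 10x

Answer: (10x)/(5x^2 + 1)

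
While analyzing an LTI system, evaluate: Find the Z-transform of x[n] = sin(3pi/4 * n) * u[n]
Z{sin(w0*n)*u[n]}=z*sin(w0)/(z^2-2z*cos(w0)+1)
With w0=3pi/4: X(z)=z*sin(3pi/4)/(z^2-2z*cos(3pi/4)+1)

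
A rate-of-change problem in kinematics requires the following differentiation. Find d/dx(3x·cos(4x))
Product rule: (fg)'=f'g + fg'
f=3x, f'=3
g=cos(4x), g'=-4·sin(4x)

Answer: 3·cos(4x) - 12x·sin(4x)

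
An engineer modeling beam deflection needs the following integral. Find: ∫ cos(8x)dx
Using substitution u = 8x: ∫ cos(u) du/8 = sin(u)/8+C

Answer: (1/8)sin(8x)+C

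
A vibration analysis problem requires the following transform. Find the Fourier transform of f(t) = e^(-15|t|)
Using the standard pair: F{e^(-a|t|)} = 2a/(a^2+omega^2)
With a = 15: F(omega) = 30/(225+omega^2)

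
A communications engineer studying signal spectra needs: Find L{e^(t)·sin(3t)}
First shifting: L{e^(at)f(t)}=F(s-a)
L{sin(3t)}=3/(s²+9)
Shift: 3/((s-1)²+9)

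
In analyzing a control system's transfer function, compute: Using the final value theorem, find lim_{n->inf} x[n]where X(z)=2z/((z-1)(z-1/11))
Final value theorem: lim x[n] = lim_{z->1} (z-1)*X(z)
(z-1)*X(z) = 2z/(z-1/11)
As z->1: 2/(1-1/11) = 2/(10/11) = 11/5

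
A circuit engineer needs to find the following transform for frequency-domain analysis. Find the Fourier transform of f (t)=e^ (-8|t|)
Using the standard pair: F{e^(-a|t|)} = 2a/(a^2+omega^2)
With a = 8: F(omega) = 16/(64+omega^2)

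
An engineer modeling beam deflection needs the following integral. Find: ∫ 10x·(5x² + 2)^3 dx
Let u = 5x²+2, du = 10x dx
∫ u^3 du = u^4/4+C

Answer: (5x²+2)^4/4+C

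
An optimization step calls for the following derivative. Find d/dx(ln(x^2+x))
Chain rule: d/dx[ln(u)]=u'/u where u=x^2+x
u'=2x+1

Answer: (2x+1)/(x^2+x)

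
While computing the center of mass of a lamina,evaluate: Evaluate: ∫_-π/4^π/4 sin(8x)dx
Antiderivative: -cos(8x)/8
Evaluate at bounds: [-cos(8·π/4)/8] - [-cos(8·-π/4)/8]
= (-(1) + (1))/8 = 0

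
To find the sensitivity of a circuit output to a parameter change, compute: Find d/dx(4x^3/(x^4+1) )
Quotient rule: (f/g)'=(f'g - fg')/g²
f=4x^3, f'=12x^2
g=x^4+1, g'=4x^3

Answer: (12x^2·(x^4+1)-16x^6)/(x^4+1)²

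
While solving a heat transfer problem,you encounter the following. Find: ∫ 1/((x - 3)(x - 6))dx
Partial fractions: 1/((x-3)(x-6)) = A/(x-3)+B/(x-6)
A = -1/3, B = 1/3
∫ [-1/3· 1/(x-3)+1/3· 1/(x-6)] dx
= (1/3)[ln|x-6| - ln|x-3|]+C

Answer: (1/3)·ln|(x-6)/(x-3)|+C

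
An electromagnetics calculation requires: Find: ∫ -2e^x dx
Since d/dx[e^x] = + e^x, we get -2e^x + C

Answer: -2e^x + C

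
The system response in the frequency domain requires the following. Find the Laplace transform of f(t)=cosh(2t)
L{cosh(at)}=s/(s²-a²)
L{cosh(2t)}=s/(s²-4)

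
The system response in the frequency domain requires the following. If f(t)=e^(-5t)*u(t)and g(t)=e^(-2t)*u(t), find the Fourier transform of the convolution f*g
By the convolution theorem: F{f * g} = F(omega) * G(omega)
F(omega) = 1/(5+j * omega), G(omega) = 1/(2+j * omega)
F{f * g} = 1/((5+j * omega)(2+j * omega))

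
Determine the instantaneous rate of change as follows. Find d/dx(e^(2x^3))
Chain rule: d/dx[e^u]=e^u · u' where u=2x^3
u'=6x^2

Answer: 6x^2·e^(2x^3)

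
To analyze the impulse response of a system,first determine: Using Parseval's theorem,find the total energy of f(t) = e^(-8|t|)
Parseval's theorem: E=integral |f(t)|^2 dt=(1/2pi) integral |F(omega)|^2 domega
E=integral_{-inf}^{inf} e^(-16|t|) dt=2*integral_0^inf e^(-16t) dt=2/(2*8)=1/8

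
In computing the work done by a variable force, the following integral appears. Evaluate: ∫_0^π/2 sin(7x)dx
Antiderivative: -cos(7x)/7
Evaluate at bounds: [-cos(7·π/2)/7] - [-cos(7·0)/7]
=(-(0) + (1))/7=1/7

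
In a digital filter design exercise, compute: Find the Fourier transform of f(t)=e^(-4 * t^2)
The Fourier transform of a Gaussian e^(-a * t^2) is sqrt(pi/a) * e^(-omega^2/(4a)).
With a = 4: F(omega) = sqrt(pi)/2 * e^(-omega^2/16)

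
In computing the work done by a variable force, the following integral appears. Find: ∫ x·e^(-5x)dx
Integration by parts: u = x, dv = e^(-5x) dx
du = dx, v = e^(-5x)/(-5)
= x·e^(-5x)/(-5) - ∫ e^(-5x)/(-5) dx
= x·e^(-5x)/(-5) - e^(-5x)/25+C

Answer: e^(-5x)(x/(-5)-1/25)+C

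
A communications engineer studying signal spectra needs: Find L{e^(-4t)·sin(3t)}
First shifting: L{e^(at)f(t)}=F(s-a)
L{sin(3t)}=3/(s² + 9)
Shift: 3/((s + 4)² + 9)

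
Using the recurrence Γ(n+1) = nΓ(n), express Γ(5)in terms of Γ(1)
Γ(5) = 4Γ(4) = 4·3Γ(3) = ... = 4!·Γ(1) = 24·Γ(1)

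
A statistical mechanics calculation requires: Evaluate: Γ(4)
Γ(n) = (n-1)! for positive integers
Γ(4) = 3! = 6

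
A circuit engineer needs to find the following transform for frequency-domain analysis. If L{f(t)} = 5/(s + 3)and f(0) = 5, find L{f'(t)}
L{f'(t)}=s·F(s) - f(0)=5s/(s + 3) - 5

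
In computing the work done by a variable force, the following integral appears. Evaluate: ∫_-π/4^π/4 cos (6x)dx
Antiderivative: sin(6x)/6
Evaluate at bounds: [sin(6·π/4)/6] - [sin(6·-π/4)/6]
=((-1) - (1))/6=-1/3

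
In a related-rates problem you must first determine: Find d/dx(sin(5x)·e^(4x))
Product rule: (fg)' = f'g+fg'
f = sin(5x), f' = 5·cos(5x)
g = e^(4x), g' = 4·e^(4x)

Answer: 5·cos(5x)·e^(4x)+4·sin(5x)·e^(4x)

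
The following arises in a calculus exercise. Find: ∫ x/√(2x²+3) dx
Let u=2x²+3, du=4x dx
∫ (1/4)·u^(-1/2) du=√u/2+C

Answer: √(2x²+3)/2+C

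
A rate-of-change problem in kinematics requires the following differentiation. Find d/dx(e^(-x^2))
Chain rule: d/dx[e^u]=e^u · u' where u=-x^2
u'=-2x

Answer: -2x·e^(-x^2)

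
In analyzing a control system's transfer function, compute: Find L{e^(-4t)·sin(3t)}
First shifting: L{e^(at)f(t)}=F(s-a)
L{sin(3t)}=3/(s²+9)
Shift: 3/((s+4)²+9)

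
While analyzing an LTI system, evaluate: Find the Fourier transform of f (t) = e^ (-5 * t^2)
The Fourier transform of a Gaussian e^(-a * t^2) is sqrt(pi/a) * e^(-omega^2/(4a)).
With a=5: F(omega)=sqrt(pi/5) * e^(-omega^2/20)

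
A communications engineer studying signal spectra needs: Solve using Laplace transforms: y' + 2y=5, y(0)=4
Take L of both sides: sY(s) - 4 + 2Y(s)=5/s
Y(s)(s + 2)=5/s + 4
Y(s)=5/(s(s + 2)) + 4/(s + 2)
Partial fractions: 5/(s(s + 2))=(5/2)/s - (5/2)/(s + 2)
So Y(s)=(5/2)/s + (3/2)/(s + 2)
Inverse transform (L^(-1){1/s}=1, L^(-1){1/(s + 2)}=e^(-2t)):

Answer: y(t)=5/2 + (3/2)·e^(-2t)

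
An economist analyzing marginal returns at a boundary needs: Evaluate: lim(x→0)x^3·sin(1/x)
Squeeze theorem: -|x^3| ≤ x^3·sin(1/x) ≤ |x^3|
Since x^3 → 0 as x → 0, by squeeze theorem the limit is 0

Answer: 0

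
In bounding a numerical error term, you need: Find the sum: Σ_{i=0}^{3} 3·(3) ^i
Geometric series: S = a(1 - r^n)/(1 - r)
a = 3, r = 3, n = 4
S = 3(1 - 81)/-2 = 120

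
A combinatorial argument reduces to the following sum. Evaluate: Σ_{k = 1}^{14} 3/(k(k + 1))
Partial fractions: 3/(k(k + 1)) = 3/k - 3/(k + 1)
Telescoping sum: 3(1 - 1/15) = 3·14/15

Answer: 14/5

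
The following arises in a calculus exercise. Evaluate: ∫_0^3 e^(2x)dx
Antiderivative: (1/2)e^(2x)
Evaluate: (1/2)(e^6-1)

Answer: (e^6-1)/2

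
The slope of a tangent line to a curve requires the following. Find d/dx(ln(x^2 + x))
Chain rule: d/dx[ln(u)] = u'/u where u = x^2 + x
u' = 2x + 1

Answer: (2x + 1)/(x^2 + x)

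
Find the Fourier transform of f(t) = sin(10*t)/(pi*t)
sin(W * t)/(pi * t)=(W/pi) * sinc(W * t/pi) is the impulse response of the ideal low-pass filter with cutoff W (here W=10).
Its Fourier transform is a rectangular function:
F(omega)=1 for |omega| < 10, 0 otherwise

Answer: rect(omega/20) [i.e., 1 for |omega| < 10, 0 otherwise]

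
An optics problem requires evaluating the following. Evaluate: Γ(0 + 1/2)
Γ(1/2) = √π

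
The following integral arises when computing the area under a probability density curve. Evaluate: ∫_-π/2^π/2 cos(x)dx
Antiderivative: sin(x)
Evaluate at bounds: [sin(1·π/2)/1] - [sin(1·-π/2)/1]
=((1) - (-1))/1=2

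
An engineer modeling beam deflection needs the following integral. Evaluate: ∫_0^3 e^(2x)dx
Antiderivative: (1/2)e^(2x)
Evaluate: (1/2)(e^6-1)

Answer: (e^6-1)/2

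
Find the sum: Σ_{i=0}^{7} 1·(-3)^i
Geometric series: S=a(1 - r^n)/(1 - r)
a=1, r=-3, n=8
S=1(1 - 6561)/4=-1640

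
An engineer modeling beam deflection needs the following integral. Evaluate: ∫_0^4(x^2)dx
Step 1: Find antiderivative F(x)=(1/3)x^3
Step 2: F(4) - F(0)=64/3 - (0)=64/3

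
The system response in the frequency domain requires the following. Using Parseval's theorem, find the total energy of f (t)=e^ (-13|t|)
Parseval's theorem: E=integral |f(t)|^2 dt=(1/2pi) integral |F(omega)|^2 domega
E=integral_{-inf}^{inf} e^(-26|t|) dt=2 * integral_0^inf e^(-26t) dt=2/(2 * 13)=1/13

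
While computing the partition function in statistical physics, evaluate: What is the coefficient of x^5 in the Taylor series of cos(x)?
cos(x) has only even powers. Coefficient of x^5=0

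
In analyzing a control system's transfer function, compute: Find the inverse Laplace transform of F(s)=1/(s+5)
L^(-1){1/(s-a)}=c·e^(at)
Here a=-5, c=1

Answer: e^(-5t)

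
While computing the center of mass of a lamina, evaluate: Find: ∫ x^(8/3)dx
Power rule: ∫ x^(8/3) dx = x^(11/3)/(11/3)+C

Answer: (3/11)·x^(11/3)+C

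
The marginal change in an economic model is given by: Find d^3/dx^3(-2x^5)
Apply power rule 3 times:
d^1: -10x^4
d^2: -40x^3
d^3: -120x^2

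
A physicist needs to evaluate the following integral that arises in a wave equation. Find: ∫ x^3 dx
Using power rule: ∫ x^3 dx=1/4 x^4+C=(1/4)x^4+C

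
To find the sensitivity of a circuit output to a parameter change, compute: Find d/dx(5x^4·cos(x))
Product rule: (fg)' = f'g+fg'
f = 5x^4, f' = 20x^3
g = cos(x), g' = -sin(x)

Answer: 20x^3·cos(x)-5x^4·sin(x)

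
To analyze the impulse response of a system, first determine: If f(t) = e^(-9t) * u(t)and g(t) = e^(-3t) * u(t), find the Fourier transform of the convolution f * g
By the convolution theorem: F{f*g} = F(omega)*G(omega)
F(omega) = 1/(9 + j*omega), G(omega) = 1/(3 + j*omega)
F{f*g} = 1/((9 + j*omega)(3 + j*omega))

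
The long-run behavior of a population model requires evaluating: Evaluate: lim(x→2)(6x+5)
Polynomial is continuous, so substitute x=2:
6·2 + 5=17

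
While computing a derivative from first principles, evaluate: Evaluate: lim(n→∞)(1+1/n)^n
This is the definition of e^1: lim(1 + 1/n)^n=e^1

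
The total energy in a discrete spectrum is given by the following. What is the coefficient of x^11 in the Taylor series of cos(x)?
cos(x) has only even powers. Coefficient of x^11 = 0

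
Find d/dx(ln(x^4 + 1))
Chain rule: d/dx[ln(u)] = u'/u where u = x^4+1
u' = 4x^3

Answer: (4x^3)/(x^4+1)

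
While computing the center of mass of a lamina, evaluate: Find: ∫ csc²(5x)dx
Since d/dx[-cot(5x)]=5csc²(5x), integral=-cot(5x)/5+C

Answer: (-1/5)cot(5x)+C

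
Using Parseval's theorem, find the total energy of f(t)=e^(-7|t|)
Parseval's theorem: E=integral |f(t)|^2 dt=(1/2pi) integral |F(omega)|^2 domega
E=integral_{-inf}^{inf} e^(-14|t|) dt=2*integral_0^inf e^(-14t) dt=2/(2*7)=1/7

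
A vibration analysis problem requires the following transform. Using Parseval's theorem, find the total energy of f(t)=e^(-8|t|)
Parseval's theorem: E=integral |f(t)|^2 dt=(1/2pi) integral |F(omega)|^2 domega
E=integral_{-inf}^{inf} e^(-16|t|) dt=2 * integral_0^inf e^(-16t) dt=2/(2 * 8)=1/8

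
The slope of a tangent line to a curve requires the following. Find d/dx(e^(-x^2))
Chain rule: d/dx[e^u] = e^u · u' where u = -x^2
u' = -2x

Answer: -2x·e^(-x^2)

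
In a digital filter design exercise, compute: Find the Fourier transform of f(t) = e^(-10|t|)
Using the standard pair: F{e^(-a|t|)}=2a/(a^2 + omega^2)
With a=10: F(omega)=20/(100 + omega^2)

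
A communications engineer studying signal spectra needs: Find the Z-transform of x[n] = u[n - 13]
Using the time-shift property: Z{u[n-13]} = z^(-13) * z/(z-1)
= z^(-12)/(z-1)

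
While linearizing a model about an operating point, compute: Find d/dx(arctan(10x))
d/dx[arctan(u)]=u'/(1+u²), u=10x, u'=10

Answer: 10/(1+100x²)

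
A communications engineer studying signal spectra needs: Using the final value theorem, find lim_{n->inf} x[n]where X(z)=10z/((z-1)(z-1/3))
Final value theorem: lim x[n]=lim_{z->1} (z-1) * X(z)
(z-1) * X(z)=10z/(z-1/3)
As z->1: 10/(1 - 1/3)=10/(2/3)=15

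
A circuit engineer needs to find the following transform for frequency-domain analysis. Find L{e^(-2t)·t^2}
First shifting: L{e^(at)f(t)}=F(s-a)
L{t^2}=2/s^3
Shift s → s+2: 2/(s+2)^3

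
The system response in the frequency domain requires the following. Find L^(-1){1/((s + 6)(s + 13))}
Partial fractions: 1/((s + 6)(s + 13)) = A/(s + 6) + B/(s + 13)
Cover-up: A = 1/(s + 13)|_{s = -6} = 1/7; B = 1/(s + 6)|_{s = -13} = -1/7
L^(-1) = (1/7)e^(-6t) - (1/7)e^(-13t)

Answer: (1/7)(e^(-6t) - e^(-13t))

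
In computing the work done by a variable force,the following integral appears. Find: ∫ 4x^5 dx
Using power rule: ∫ 4x^5 dx=4/6 x^6+C=(2/3)x^6+C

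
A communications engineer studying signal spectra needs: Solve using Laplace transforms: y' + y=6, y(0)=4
Take L of both sides: sY(s)-4+Y(s)=6/s
Y(s)(s+1)=6/s+4
Y(s)=6/(s(s+1))+4/(s+1)
Partial fractions: 6/(s(s+1))=6/s - 6/(s+1)
So Y(s)=6/s - 2/(s+1)
Inverse transform (L^(-1){1/s}=1, L^(-1){1/(s+1)}=e^(-t)):

Answer: y(t)=6-2·e^(-t)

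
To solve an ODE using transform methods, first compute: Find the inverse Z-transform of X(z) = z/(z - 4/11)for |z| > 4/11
Standard pair: z/(z-a) <-> a^n * u[n] for causal signals
With a=4/11: x[n]=(4/11)^n * u[n]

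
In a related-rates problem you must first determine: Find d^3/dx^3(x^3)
Apply power rule 3 times:
d^1: 3x^2
d^2: 6x
d^3: 6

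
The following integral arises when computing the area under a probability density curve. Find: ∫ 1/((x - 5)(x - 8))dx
Partial fractions: 1/((x-5)(x-8))=A/(x-5) + B/(x-8)
A=-1/3, B=1/3
∫ [-1/3· 1/(x-5) + 1/3· 1/(x-8)] dx
=(1/3)[ln|x-8| - ln|x-5|] + C

Answer: (1/3)·ln|(x-8)/(x-5)| + C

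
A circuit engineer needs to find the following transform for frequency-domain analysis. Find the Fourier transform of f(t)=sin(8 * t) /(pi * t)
sin(W * t)/(pi * t)=(W/pi) * sinc(W * t/pi) is the impulse response of the ideal low-pass filter with cutoff W (here W=8).
Its Fourier transform is a rectangular function:
F(omega)=1 for |omega| < 8, 0 otherwise

Answer: rect(omega/16) [i.e., 1 for |omega| < 8, 0 otherwise]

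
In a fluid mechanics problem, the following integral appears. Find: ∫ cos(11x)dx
Using substitution u = 11x: ∫ cos(u) du/11 = sin(u)/11+C

Answer: (1/11)sin(11x)+C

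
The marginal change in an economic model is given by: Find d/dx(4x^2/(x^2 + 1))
Quotient rule: (f/g)' = (f'g - fg')/g²
f = 4x^2, f' = 8x
g = x^2 + 1, g' = 2x

Answer: (8x·(x^2 + 1) - 8x^3)/(x^2 + 1)²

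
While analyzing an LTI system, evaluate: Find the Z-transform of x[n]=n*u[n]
Standard pair: Z{n*u[n]}=z/(z-1)^2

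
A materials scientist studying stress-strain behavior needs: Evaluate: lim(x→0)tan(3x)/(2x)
tan(u) ≈ u for small u:
tan(3x)/(2x) ≈ 3x/(2x)=3/2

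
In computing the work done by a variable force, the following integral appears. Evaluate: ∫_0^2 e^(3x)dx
Antiderivative: (1/3)e^(3x)
Evaluate: (1/3)(e^6-1)

Answer: (e^6-1)/3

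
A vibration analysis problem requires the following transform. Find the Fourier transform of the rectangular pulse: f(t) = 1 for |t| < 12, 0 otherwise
F(omega) = integral from -12 to 12 of e^(-j * omega * t) dt
= 2 * sin(12 * omega)/omega = 24 * sinc(12 * omega/pi)

Answer: 2 * sin(12 * omega)/omega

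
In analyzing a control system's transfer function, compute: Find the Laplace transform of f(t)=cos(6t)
L{cos(wt)}=s/(s² + w²)
L{cos(6t)}=s/(s² + 36)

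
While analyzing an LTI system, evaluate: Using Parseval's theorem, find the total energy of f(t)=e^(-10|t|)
Parseval's theorem: E = integral |f(t)|^2 dt = (1/2pi) integral |F(omega)|^2 domega
E = integral_{-inf}^{inf} e^(-20|t|) dt = 2*integral_0^inf e^(-20t) dt = 2/(2*10) = 1/10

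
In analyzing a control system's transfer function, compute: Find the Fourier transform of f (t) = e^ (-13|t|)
Using the standard pair: F{e^(-a|t|)}=2a/(a^2+omega^2)
With a=13: F(omega)=26/(169+omega^2)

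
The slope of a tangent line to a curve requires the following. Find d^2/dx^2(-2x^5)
Apply power rule 2 times:
d^1: -10x^4
d^2: -40x^3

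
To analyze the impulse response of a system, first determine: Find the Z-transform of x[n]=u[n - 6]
Using the time-shift property: Z{u[n-6]}=z^(-6) * z/(z-1)
=z^(-5)/(z-1)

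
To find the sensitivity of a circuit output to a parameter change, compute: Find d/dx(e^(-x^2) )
Chain rule: d/dx[e^u]=e^u · u' where u=-x^2
u'=-2x

Answer: -2x·e^(-x^2)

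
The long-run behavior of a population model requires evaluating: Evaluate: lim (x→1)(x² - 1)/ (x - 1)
Factor: (x² - 1) = (x-1)(x + 1)
Cancel (x-1): lim(x→1) (x + 1) = 2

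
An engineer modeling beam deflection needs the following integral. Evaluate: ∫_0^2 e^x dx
Antiderivative: e^x
Evaluate: (e^2 - 1)

Answer: e^2 - 1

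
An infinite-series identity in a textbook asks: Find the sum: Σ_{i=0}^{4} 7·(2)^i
Geometric series: S=a(1 - r^n)/(1 - r)
a=7, r=2, n=5
S=7(1-32)/-1=217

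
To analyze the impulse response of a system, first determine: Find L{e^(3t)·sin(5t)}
First shifting: L{e^(at)f(t)} = F(s-a)
L{sin(5t)} = 5/(s²+25)
Shift: 5/((s-3)²+25)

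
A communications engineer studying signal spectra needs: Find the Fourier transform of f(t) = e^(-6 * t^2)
The Fourier transform of a Gaussian e^(-a * t^2) is sqrt(pi/a) * e^(-omega^2/(4a)).
With a=6: F(omega)=sqrt(pi/6) * e^(-omega^2/24)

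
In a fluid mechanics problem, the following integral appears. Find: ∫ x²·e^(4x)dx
Integration by parts twice:
First: u=x², dv=e^(4x) dx => x²e^(4x)/4 - (2/4)∫ xe^(4x) dx
Second (∫ xe^(4x) dx): xe^(4x)/4 - e^(4x)/16
Combining: e^(4x)(x²/4 - 2x/16 + 2/64) + C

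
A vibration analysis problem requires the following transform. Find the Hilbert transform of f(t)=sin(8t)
The Hilbert transform shifts each frequency component by -pi/2.
H{sin(wt)} = -cos(wt)
With w = 8: H{sin(8t)} = -cos(8t)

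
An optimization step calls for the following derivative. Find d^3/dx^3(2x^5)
Apply power rule 3 times:
d^1: 10x^4
d^2: 40x^3
d^3: 120x^2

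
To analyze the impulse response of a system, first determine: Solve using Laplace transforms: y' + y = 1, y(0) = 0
Take L of both sides: sY(s) - 0 + Y(s) = 1/s
Y(s)(s + 1) = 1/s + 0
Y(s) = 1/(s(s + 1)) + 0/(s + 1)
Partial fractions: 1/(s(s + 1)) = 1/s - 1/(s + 1)
So Y(s) = 1/s - 1/(s + 1)
Inverse transform (L^(-1){1/s} = 1, L^(-1){1/(s + 1)} = e^(-t)):

Answer: y(t) = 1 - e^(-t)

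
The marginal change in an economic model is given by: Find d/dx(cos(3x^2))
Chain rule: d/dx[cos(u)]=-sin(u)·u' where u=3x^2
u'=6x

Answer: -6x·sin(3x^2)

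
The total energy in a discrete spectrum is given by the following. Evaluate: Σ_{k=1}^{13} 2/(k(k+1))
Partial fractions: 2/(k(k+1))=2/k - 2/(k+1)
Telescoping sum: 2(1-1/14)=2·13/14

Answer: 13/7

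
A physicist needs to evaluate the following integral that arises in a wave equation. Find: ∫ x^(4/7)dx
Power rule: ∫ x^(4/7) dx=x^(11/7)/(11/7)+C

Answer: (7/11)·x^(11/7)+C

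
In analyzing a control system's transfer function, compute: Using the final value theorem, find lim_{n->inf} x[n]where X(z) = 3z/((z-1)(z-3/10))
Final value theorem: lim x[n]=lim_{z->1} (z-1)*X(z)
(z-1)*X(z)=3z/(z-3/10)
As z->1: 3/(1-3/10)=3/(7/10)=30/7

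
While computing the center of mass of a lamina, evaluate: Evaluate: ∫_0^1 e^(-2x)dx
Antiderivative: (1/(-2))e^(-2x)
Evaluate: (1/(-2))(e^-2-1)

Answer: (e^-2-1)/(-2)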